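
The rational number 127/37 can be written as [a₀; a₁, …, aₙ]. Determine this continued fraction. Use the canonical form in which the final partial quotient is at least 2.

127 ÷ 37 → quotient 3, remainder 16
37 ÷ 16 → quotient 2, remainder 5
16 ÷ 5 → quotient 3, remainder 1
5 ÷ 1 → quotient 5, remainder 0

[3; 2, 3, 5]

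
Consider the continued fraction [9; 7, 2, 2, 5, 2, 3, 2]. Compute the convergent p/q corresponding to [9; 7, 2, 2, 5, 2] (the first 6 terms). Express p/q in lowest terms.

Work from the innermost term outward:
Start with 2.
5 + 1/(2/1) = 5 + 1/2 = 11/2
2 + 1/(11/2) = 2 + 2/11 = 24/11
2 + 1/(24/11) = 2 + 11/24 = 59/24
7 + 1/(59/24) = 7 + 24/59 = 437/59
9 + 1/(437/59) = 9 + 59/437 = 3992/437

3992/437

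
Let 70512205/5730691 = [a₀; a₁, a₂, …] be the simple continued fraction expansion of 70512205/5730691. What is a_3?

Apply division with remainder until the remainder is 0:
70512205 ÷ 5730691 → quotient 12, remainder 1743913
5730691 ÷ 1743913 → quotient 3, remainder 498952
1743913 ÷ 498952 → quotient 3, remainder 247057
498952 ÷ 247057 → quotient 2, remainder 4838

2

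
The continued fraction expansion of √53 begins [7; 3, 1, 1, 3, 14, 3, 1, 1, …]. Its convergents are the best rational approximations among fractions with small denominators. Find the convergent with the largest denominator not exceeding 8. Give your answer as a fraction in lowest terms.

51/7

a_0 = 7: 7/1  (≤ bound)
a_1 = 3: 22/3  (≤ bound)
a_2 = 1: 29/4  (≤ bound)
a_3 = 1: 51/7  (≤ bound)
a_4 = 3: 182/25  (> 8, stop)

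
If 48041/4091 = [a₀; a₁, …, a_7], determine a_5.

Run the Euclidean algorithm, recording each quotient:
48041 = 11·4091 + 3040, so a_0 = 11
4091 = 1·3040 + 1051, so a_1 = 1
3040 = 2·1051 + 938, so a_2 = 2
1051 = 1·938 + 113, so a_3 = 1
938 = 8·113 + 34, so a_4 = 8
113 = 3·34 + 11, so a_5 = 3

3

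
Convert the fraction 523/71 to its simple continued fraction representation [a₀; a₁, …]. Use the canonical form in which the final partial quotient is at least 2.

523 ÷ 71 → quotient 7, remainder 26
71 ÷ 26 → quotient 2, remainder 19
26 ÷ 19 → quotient 1, remainder 7
19 ÷ 7 → quotient 2, remainder 5
7 ÷ 5 → quotient 1, remainder 2
5 ÷ 2 → quotient 2, remainder 1
2 ÷ 1 → quotient 2, remainder 0

[7; 2, 1, 2, 1, 2, 2]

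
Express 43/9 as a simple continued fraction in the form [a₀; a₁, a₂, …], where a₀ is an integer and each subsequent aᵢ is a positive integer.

⌊43/9⌋ = 4, remainder 7
⌊9/7⌋ = 1, remainder 2
⌊7/2⌋ = 3, remainder 1
⌊2/1⌋ = 2, remainder 0

[4; 1, 3, 2]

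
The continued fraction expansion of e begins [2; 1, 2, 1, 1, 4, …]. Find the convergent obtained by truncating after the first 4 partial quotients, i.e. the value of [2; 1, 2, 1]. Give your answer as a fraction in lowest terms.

11/4

Start with 1.
2 + 1/(1/1) = 2 + 1/1 = 3/1
1 + 1/(3/1) = 1 + 1/3 = 4/3
2 + 1/(4/3) = 2 + 3/4 = 11/4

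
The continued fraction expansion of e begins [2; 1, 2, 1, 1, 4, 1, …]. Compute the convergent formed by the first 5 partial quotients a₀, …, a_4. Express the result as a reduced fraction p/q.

19/7

Build up convergents one term at a time:
a_0 = 2: 2/1
a_1 = 1: 3/1
a_2 = 2: 8/3
a_3 = 1: 11/4
a_4 = 1: 19/7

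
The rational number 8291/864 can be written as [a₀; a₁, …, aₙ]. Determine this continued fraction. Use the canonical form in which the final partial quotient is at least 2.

[9; 1, 1, 2, 9, 1, 3, 4]

8291 ÷ 864 → quotient 9, remainder 515
864 ÷ 515 → quotient 1, remainder 349
515 ÷ 349 → quotient 1, remainder 166
349 ÷ 166 → quotient 2, remainder 17
166 ÷ 17 → quotient 9, remainder 13
17 ÷ 13 → quotient 1, remainder 4
13 ÷ 4 → quotient 3, remainder 1
4 ÷ 1 → quotient 4, remainder 0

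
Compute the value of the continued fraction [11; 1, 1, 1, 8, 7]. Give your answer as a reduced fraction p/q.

2156/185

Work from the innermost term outward:
Start with 7.
8 + 1/(7/1) = 8 + 1/7 = 57/7
1 + 1/(57/7) = 1 + 7/57 = 64/57
1 + 1/(64/57) = 1 + 57/64 = 121/64
1 + 1/(121/64) = 1 + 64/121 = 185/121
11 + 1/(185/121) = 11 + 121/185 = 2156/185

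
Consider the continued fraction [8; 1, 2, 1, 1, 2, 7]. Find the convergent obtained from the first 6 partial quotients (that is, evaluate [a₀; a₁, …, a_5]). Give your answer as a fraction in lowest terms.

157/18

Use the convergent recurrence hₖ = aₖ·hₖ₋₁ + hₖ₋₂ (and likewise for the denominators kₖ):
a_0 = 8: 8/1
a_1 = 1: 9/1
a_2 = 2: 26/3
a_3 = 1: 35/4
a_4 = 1: 61/7
a_5 = 2: 157/18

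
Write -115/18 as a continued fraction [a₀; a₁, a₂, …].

[-7; 1, 1, 1, 1, 3]

-115 = -7·18 + 11, so a_0 = -7
18 = 1·11 + 7, so a_1 = 1
11 = 1·7 + 4, so a_2 = 1
7 = 1·4 + 3, so a_3 = 1
4 = 1·3 + 1, so a_4 = 1
3 = 3·1 + 0, so a_5 = 3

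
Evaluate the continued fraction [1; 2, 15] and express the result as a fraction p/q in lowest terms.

46/31

Collapse the nested fraction from the inside out:
Start with 15.
2 + 1/(15/1) = 2 + 1/15 = 31/15
1 + 1/(31/15) = 1 + 15/31 = 46/31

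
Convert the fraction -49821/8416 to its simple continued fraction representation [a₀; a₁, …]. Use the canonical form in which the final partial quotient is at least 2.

[-6; 12, 2, 7, 2, 1, 6, 2]

Apply division with remainder until the remainder is 0:
⌊-49821/8416⌋ = -6, remainder 675
⌊8416/675⌋ = 12, remainder 316
⌊675/316⌋ = 2, remainder 43
⌊316/43⌋ = 7, remainder 15
⌊43/15⌋ = 2, remainder 13
⌊15/13⌋ = 1, remainder 2
⌊13/2⌋ = 6, remainder 1
⌊2/1⌋ = 2, remainder 0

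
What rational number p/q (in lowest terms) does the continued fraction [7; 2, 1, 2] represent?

Build up convergents one term at a time:
a_0 = 7: 7/1
a_1 = 2: 15/2
a_2 = 1: 22/3
a_3 = 2: 59/8

59/8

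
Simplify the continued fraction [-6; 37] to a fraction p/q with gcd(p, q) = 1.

-221/37

a_0 = -6: -6/1
a_1 = 37: -221/37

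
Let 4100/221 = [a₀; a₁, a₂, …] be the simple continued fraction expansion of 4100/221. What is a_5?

3

4100 = 18·221 + 122, so a_0 = 18
221 = 1·122 + 99, so a_1 = 1
122 = 1·99 + 23, so a_2 = 1
99 = 4·23 + 7, so a_3 = 4
23 = 3·7 + 2, so a_4 = 3
7 = 3·2 + 1, so a_5 = 3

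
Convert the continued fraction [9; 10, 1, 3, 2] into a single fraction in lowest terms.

882/97

Build up convergents one term at a time:
a_0 = 9: 9/1
a_1 = 10: 91/10
a_2 = 1: 100/11
a_3 = 3: 391/43
a_4 = 2: 882/97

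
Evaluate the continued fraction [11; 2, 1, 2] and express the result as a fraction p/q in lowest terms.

a_0 = 11: 11/1
a_1 = 2: 23/2
a_2 = 1: 34/3
a_3 = 2: 91/8

91/8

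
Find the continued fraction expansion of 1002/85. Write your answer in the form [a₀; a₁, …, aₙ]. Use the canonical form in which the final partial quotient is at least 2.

⌊1002/85⌋ = 11, remainder 67
⌊85/67⌋ = 1, remainder 18
⌊67/18⌋ = 3, remainder 13
⌊18/13⌋ = 1, remainder 5
⌊13/5⌋ = 2, remainder 3
⌊5/3⌋ = 1, remainder 2
⌊3/2⌋ = 1, remainder 1
⌊2/1⌋ = 2, remainder 0

[11; 1, 3, 1, 2, 1, 1, 2]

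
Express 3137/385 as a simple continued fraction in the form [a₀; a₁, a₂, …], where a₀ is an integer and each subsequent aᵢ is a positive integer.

Repeatedly divide and take the remainder:
3137 = 8·385 + 57, so a_0 = 8
385 = 6·57 + 43, so a_1 = 6
57 = 1·43 + 14, so a_2 = 1
43 = 3·14 + 1, so a_3 = 3
14 = 14·1 + 0, so a_4 = 14

[8; 6, 1, 3, 14]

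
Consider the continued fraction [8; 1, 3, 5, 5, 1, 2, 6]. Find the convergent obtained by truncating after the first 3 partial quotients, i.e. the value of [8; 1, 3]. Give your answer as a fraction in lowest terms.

Collapse the nested fraction from the inside out:
Start with 3.
1 + 1/(3/1) = 1 + 1/3 = 4/3
8 + 1/(4/3) = 8 + 3/4 = 35/4

35/4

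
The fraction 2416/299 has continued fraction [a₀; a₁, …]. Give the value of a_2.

Run the Euclidean algorithm, recording each quotient:
⌊2416/299⌋ = 8, remainder 24
⌊299/24⌋ = 12, remainder 11
⌊24/11⌋ = 2, remainder 2

2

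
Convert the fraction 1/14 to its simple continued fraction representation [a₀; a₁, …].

Repeatedly divide and take the remainder:
1 = 0·14 + 1, so a_0 = 0
14 = 14·1 + 0, so a_1 = 14

[0; 14]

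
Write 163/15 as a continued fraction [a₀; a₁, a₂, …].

Repeatedly divide and take the remainder:
163 = 10·15 + 13, so a_0 = 10
15 = 1·13 + 2, so a_1 = 1
13 = 6·2 + 1, so a_2 = 6
2 = 2·1 + 0, so a_3 = 2

[10; 1, 6, 2]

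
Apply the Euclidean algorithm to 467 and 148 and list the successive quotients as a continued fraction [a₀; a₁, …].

467 = 3·148 + 23, so a_0 = 3
148 = 6·23 + 10, so a_1 = 6
23 = 2·10 + 3, so a_2 = 2
10 = 3·3 + 1, so a_3 = 3
3 = 3·1 + 0, so a_4 = 3

[3; 6, 2, 3, 3]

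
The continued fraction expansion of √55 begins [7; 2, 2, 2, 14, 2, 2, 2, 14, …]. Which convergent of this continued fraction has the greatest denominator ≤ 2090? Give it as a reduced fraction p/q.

List convergents until the denominator exceeds the bound:
a_0 = 7: 7/1  (≤ bound)
a_1 = 2: 15/2  (≤ bound)
a_2 = 2: 37/5  (≤ bound)
a_3 = 2: 89/12  (≤ bound)
a_4 = 14: 1283/173  (≤ bound)
a_5 = 2: 2655/358  (≤ bound)
a_6 = 2: 6593/889  (≤ bound)
a_7 = 2: 15841/2136  (> 2090, stop)

6593/889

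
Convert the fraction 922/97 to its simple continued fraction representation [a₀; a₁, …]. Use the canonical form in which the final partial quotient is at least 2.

922 = 9·97 + 49, so a_0 = 9
97 = 1·49 + 48, so a_1 = 1
49 = 1·48 + 1, so a_2 = 1
48 = 48·1 + 0, so a_3 = 48

[9; 1, 1, 48]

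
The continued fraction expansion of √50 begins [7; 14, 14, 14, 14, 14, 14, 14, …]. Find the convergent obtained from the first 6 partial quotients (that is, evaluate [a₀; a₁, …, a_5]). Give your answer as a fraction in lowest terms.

3880899/548842

Start with 14.
14 + 1/(14/1) = 14 + 1/14 = 197/14
14 + 1/(197/14) = 14 + 14/197 = 2772/197
14 + 1/(2772/197) = 14 + 197/2772 = 39005/2772
14 + 1/(39005/2772) = 14 + 2772/39005 = 548842/39005
7 + 1/(548842/39005) = 7 + 39005/548842 = 3880899/548842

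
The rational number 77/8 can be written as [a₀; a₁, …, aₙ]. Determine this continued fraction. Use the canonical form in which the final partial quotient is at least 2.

[9; 1, 1, 1, 2]

77 ÷ 8 → quotient 9, remainder 5
8 ÷ 5 → quotient 1, remainder 3
5 ÷ 3 → quotient 1, remainder 2
3 ÷ 2 → quotient 1, remainder 1
2 ÷ 1 → quotient 2, remainder 0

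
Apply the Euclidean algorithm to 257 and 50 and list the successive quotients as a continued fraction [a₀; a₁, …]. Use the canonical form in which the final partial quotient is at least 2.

[5; 7, 7]

Run the Euclidean algorithm, recording each quotient:
⌊257/50⌋ = 5, remainder 7
⌊50/7⌋ = 7, remainder 1
⌊7/1⌋ = 7, remainder 0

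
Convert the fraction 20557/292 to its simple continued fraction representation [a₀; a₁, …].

[70; 2, 2, 58]

20557 ÷ 292 → quotient 70, remainder 117
292 ÷ 117 → quotient 2, remainder 58
117 ÷ 58 → quotient 2, remainder 1
58 ÷ 1 → quotient 58, remainder 0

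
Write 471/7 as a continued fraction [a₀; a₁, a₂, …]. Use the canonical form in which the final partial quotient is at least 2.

[67; 3, 2]

471 ÷ 7 → quotient 67, remainder 2
7 ÷ 2 → quotient 3, remainder 1
2 ÷ 1 → quotient 2, remainder 0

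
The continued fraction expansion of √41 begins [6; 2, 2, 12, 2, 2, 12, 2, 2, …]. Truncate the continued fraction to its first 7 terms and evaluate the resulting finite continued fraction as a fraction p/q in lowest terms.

Start with 12.
2 + 1/(12/1) = 2 + 1/12 = 25/12
2 + 1/(25/12) = 2 + 12/25 = 62/25
12 + 1/(62/25) = 12 + 25/62 = 769/62
2 + 1/(769/62) = 2 + 62/769 = 1600/769
2 + 1/(1600/769) = 2 + 769/1600 = 3969/1600
6 + 1/(3969/1600) = 6 + 1600/3969 = 25414/3969

25414/3969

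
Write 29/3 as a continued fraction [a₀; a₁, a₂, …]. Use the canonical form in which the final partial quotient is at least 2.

Apply division with remainder until the remainder is 0:
29 = 9·3 + 2, so a_0 = 9
3 = 1·2 + 1, so a_1 = 1
2 = 2·1 + 0, so a_2 = 2

[9; 1, 2]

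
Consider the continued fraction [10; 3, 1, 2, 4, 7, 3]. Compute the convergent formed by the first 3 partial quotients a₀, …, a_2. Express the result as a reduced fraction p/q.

a_0 = 10: 10/1
a_1 = 3: 31/3
a_2 = 1: 41/4

41/4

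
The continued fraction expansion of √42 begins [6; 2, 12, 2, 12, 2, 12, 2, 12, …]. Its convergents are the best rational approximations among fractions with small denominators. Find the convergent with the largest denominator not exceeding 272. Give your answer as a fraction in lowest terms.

a_0 = 6: 6/1  (≤ bound)
a_1 = 2: 13/2  (≤ bound)
a_2 = 12: 162/25  (≤ bound)
a_3 = 2: 337/52  (≤ bound)
a_4 = 12: 4206/649  (> 272, stop)

337/52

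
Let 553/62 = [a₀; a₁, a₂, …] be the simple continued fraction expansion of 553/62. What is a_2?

11

553 = 8·62 + 57, so a_0 = 8
62 = 1·57 + 5, so a_1 = 1
57 = 11·5 + 2, so a_2 = 11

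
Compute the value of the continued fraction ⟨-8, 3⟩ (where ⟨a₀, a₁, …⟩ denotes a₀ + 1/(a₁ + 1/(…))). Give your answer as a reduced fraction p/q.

-23/3

Start with 3.
-8 + 1/(3/1) = -8 + 1/3 = -23/3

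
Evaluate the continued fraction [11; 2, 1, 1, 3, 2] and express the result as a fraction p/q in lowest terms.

a_0 = 11: 11/1
a_1 = 2: 23/2
a_2 = 1: 34/3
a_3 = 1: 57/5
a_4 = 3: 205/18
a_5 = 2: 467/41

467/41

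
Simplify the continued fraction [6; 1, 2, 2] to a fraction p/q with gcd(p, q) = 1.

Build up convergents one term at a time:
a_0 = 6: 6/1
a_1 = 1: 7/1
a_2 = 2: 20/3
a_3 = 2: 47/7

47/7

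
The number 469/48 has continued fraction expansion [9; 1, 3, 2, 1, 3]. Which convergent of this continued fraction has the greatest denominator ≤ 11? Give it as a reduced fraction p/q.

88/9

a_0 = 9: 9/1  (≤ bound)
a_1 = 1: 10/1  (≤ bound)
a_2 = 3: 39/4  (≤ bound)
a_3 = 2: 88/9  (≤ bound)
a_4 = 1: 127/13  (> 11, stop)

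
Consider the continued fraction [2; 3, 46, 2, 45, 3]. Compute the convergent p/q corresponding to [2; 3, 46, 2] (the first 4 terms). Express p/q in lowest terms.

655/281

Collapse the nested fraction from the inside out:
Start with 2.
46 + 1/(2/1) = 46 + 1/2 = 93/2
3 + 1/(93/2) = 3 + 2/93 = 281/93
2 + 1/(281/93) = 2 + 93/281 = 655/281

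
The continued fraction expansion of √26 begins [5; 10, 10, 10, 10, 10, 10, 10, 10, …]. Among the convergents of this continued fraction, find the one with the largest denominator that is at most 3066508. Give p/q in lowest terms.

5357035/1050601

a_0 = 5: 5/1  (≤ bound)
a_1 = 10: 51/10  (≤ bound)
a_2 = 10: 515/101  (≤ bound)
a_3 = 10: 5201/1020  (≤ bound)
a_4 = 10: 52525/10301  (≤ bound)
a_5 = 10: 530451/104030  (≤ bound)
a_6 = 10: 5357035/1050601  (≤ bound)
a_7 = 10: 54100801/10610040  (> 3066508, stop)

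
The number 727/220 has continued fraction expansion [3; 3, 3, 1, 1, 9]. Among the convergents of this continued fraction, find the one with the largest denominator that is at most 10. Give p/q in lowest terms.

33/10

a_0 = 3: 3/1  (≤ bound)
a_1 = 3: 10/3  (≤ bound)
a_2 = 3: 33/10  (≤ bound)
a_3 = 1: 43/13  (> 10, stop)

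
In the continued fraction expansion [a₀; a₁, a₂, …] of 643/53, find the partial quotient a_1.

7

643 ÷ 53 → quotient 12, remainder 7
53 ÷ 7 → quotient 7, remainder 4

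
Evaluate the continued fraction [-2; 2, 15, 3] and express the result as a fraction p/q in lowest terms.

-144/95

Start with 3.
15 + 1/(3/1) = 15 + 1/3 = 46/3
2 + 1/(46/3) = 2 + 3/46 = 95/46
-2 + 1/(95/46) = -2 + 46/95 = -144/95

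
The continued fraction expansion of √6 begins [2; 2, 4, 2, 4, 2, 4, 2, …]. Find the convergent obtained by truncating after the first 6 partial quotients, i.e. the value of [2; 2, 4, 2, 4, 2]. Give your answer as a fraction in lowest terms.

Build up convergents one term at a time:
a_0 = 2: 2/1
a_1 = 2: 5/2
a_2 = 4: 22/9
a_3 = 2: 49/20
a_4 = 4: 218/89
a_5 = 2: 485/198

485/198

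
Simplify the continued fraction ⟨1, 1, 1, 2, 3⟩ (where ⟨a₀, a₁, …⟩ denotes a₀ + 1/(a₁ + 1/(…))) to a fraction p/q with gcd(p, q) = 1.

27/17

a_0 = 1: 1/1
a_1 = 1: 2/1
a_2 = 1: 3/2
a_3 = 2: 8/5
a_4 = 3: 27/17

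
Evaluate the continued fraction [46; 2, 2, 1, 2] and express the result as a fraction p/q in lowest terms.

882/19

Start with 2.
1 + 1/(2/1) = 1 + 1/2 = 3/2
2 + 1/(3/2) = 2 + 2/3 = 8/3
2 + 1/(8/3) = 2 + 3/8 = 19/8
46 + 1/(19/8) = 46 + 8/19 = 882/19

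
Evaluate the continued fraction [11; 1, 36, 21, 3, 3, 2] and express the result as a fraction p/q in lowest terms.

Use the convergent recurrence hₖ = aₖ·hₖ₋₁ + hₖ₋₂ (and likewise for the denominators kₖ):
a_0 = 11: 11/1
a_1 = 1: 12/1
a_2 = 36: 443/37
a_3 = 21: 9315/778
a_4 = 3: 28388/2371
a_5 = 3: 94479/7891
a_6 = 2: 217346/18153

217346/18153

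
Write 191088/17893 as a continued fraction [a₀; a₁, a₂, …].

[10; 1, 2, 8, 2, 1, 45, 5]

Run the Euclidean algorithm, recording each quotient:
191088 ÷ 17893 → quotient 10, remainder 12158
17893 ÷ 12158 → quotient 1, remainder 5735
12158 ÷ 5735 → quotient 2, remainder 688
5735 ÷ 688 → quotient 8, remainder 231
688 ÷ 231 → quotient 2, remainder 226
231 ÷ 226 → quotient 1, remainder 5
226 ÷ 5 → quotient 45, remainder 1
5 ÷ 1 → quotient 5, remainder 0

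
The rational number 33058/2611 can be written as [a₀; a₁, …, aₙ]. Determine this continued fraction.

[12; 1, 1, 1, 19, 8, 1, 4]

33058 ÷ 2611 → quotient 12, remainder 1726
2611 ÷ 1726 → quotient 1, remainder 885
1726 ÷ 885 → quotient 1, remainder 841
885 ÷ 841 → quotient 1, remainder 44
841 ÷ 44 → quotient 19, remainder 5
44 ÷ 5 → quotient 8, remainder 4
5 ÷ 4 → quotient 1, remainder 1
4 ÷ 1 → quotient 4, remainder 0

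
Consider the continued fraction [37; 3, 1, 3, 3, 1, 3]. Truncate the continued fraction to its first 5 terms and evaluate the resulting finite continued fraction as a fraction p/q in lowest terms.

1826/49

Collapse the nested fraction from the inside out:
Start with 3.
3 + 1/(3/1) = 3 + 1/3 = 10/3
1 + 1/(10/3) = 1 + 3/10 = 13/10
3 + 1/(13/10) = 3 + 10/13 = 49/13
37 + 1/(49/13) = 37 + 13/49 = 1826/49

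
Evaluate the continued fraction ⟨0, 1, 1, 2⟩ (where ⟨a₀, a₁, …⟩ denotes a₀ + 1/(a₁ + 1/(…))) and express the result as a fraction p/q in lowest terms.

Use the convergent recurrence hₖ = aₖ·hₖ₋₁ + hₖ₋₂ (and likewise for the denominators kₖ):
a_0 = 0: 0/1
a_1 = 1: 1/1
a_2 = 1: 1/2
a_3 = 2: 3/5

3/5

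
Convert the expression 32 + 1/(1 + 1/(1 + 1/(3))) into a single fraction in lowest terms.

Collapse the nested fraction from the inside out:
Start with 3.
1 + 1/(3/1) = 1 + 1/3 = 4/3
1 + 1/(4/3) = 1 + 3/4 = 7/4
32 + 1/(7/4) = 32 + 4/7 = 228/7

228/7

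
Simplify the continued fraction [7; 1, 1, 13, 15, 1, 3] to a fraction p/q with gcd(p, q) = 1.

Collapse the nested fraction from the inside out:
Start with 3.
1 + 1/(3/1) = 1 + 1/3 = 4/3
15 + 1/(4/3) = 15 + 3/4 = 63/4
13 + 1/(63/4) = 13 + 4/63 = 823/63
1 + 1/(823/63) = 1 + 63/823 = 886/823
1 + 1/(886/823) = 1 + 823/886 = 1709/886
7 + 1/(1709/886) = 7 + 886/1709 = 12849/1709

12849/1709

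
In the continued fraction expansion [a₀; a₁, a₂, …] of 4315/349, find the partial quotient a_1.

2

4315 ÷ 349 → quotient 12, remainder 127
349 ÷ 127 → quotient 2, remainder 95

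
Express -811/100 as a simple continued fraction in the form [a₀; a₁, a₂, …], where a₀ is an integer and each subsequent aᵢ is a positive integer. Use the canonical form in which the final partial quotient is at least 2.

[-9; 1, 8, 11]

⌊-811/100⌋ = -9, remainder 89
⌊100/89⌋ = 1, remainder 11
⌊89/11⌋ = 8, remainder 1
⌊11/1⌋ = 11, remainder 0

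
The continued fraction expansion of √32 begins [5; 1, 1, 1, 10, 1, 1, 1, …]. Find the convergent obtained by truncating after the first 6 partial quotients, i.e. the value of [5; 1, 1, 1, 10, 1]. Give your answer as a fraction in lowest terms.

198/35

a_0 = 5: 5/1
a_1 = 1: 6/1
a_2 = 1: 11/2
a_3 = 1: 17/3
a_4 = 10: 181/32
a_5 = 1: 198/35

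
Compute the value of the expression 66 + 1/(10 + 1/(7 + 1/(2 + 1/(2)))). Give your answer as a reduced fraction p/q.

Work from the innermost term outward:
Start with 2.
2 + 1/(2/1) = 2 + 1/2 = 5/2
7 + 1/(5/2) = 7 + 2/5 = 37/5
10 + 1/(37/5) = 10 + 5/37 = 375/37
66 + 1/(375/37) = 66 + 37/375 = 24787/375

24787/375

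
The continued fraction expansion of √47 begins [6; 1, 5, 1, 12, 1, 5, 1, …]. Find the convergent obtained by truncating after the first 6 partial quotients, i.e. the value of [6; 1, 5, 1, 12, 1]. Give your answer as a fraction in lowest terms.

665/97

Use the convergent recurrence hₖ = aₖ·hₖ₋₁ + hₖ₋₂ (and likewise for the denominators kₖ):
a_0 = 6: 6/1
a_1 = 1: 7/1
a_2 = 5: 41/6
a_3 = 1: 48/7
a_4 = 12: 617/90
a_5 = 1: 665/97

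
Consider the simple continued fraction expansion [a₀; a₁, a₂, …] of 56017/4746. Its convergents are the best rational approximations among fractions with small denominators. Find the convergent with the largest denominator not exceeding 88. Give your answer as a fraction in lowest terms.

List convergents until the denominator exceeds the bound:
a_0 = 11: 11/1  (≤ bound)
a_1 = 1: 12/1  (≤ bound)
a_2 = 4: 59/5  (≤ bound)
a_3 = 13: 779/66  (≤ bound)
a_4 = 5: 3954/335  (> 88, stop)

779/66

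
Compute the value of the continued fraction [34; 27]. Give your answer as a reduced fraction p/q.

Start with 27.
34 + 1/(27/1) = 34 + 1/27 = 919/27

919/27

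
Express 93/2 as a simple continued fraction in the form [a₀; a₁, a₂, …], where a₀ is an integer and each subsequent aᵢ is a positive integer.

93 = 46·2 + 1, so a_0 = 46
2 = 2·1 + 0, so a_1 = 2

[46; 2]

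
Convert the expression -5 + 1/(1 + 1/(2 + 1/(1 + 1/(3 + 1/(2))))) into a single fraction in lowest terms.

Starting at the tail and folding back:
Start with 2.
3 + 1/(2/1) = 3 + 1/2 = 7/2
1 + 1/(7/2) = 1 + 2/7 = 9/7
2 + 1/(9/7) = 2 + 7/9 = 25/9
1 + 1/(25/9) = 1 + 9/25 = 34/25
-5 + 1/(34/25) = -5 + 25/34 = -145/34

-145/34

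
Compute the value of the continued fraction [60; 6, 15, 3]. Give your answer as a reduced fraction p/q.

16786/279

Start with 3.
15 + 1/(3/1) = 15 + 1/3 = 46/3
6 + 1/(46/3) = 6 + 3/46 = 279/46
60 + 1/(279/46) = 60 + 46/279 = 16786/279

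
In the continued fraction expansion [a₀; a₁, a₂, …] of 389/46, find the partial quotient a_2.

389 = 8·46 + 21, so a_0 = 8
46 = 2·21 + 4, so a_1 = 2
21 = 5·4 + 1, so a_2 = 5

5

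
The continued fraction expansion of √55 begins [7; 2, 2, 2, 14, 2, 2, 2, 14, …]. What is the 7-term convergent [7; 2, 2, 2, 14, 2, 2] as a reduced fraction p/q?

6593/889

Start with 2.
2 + 1/(2/1) = 2 + 1/2 = 5/2
14 + 1/(5/2) = 14 + 2/5 = 72/5
2 + 1/(72/5) = 2 + 5/72 = 149/72
2 + 1/(149/72) = 2 + 72/149 = 370/149
2 + 1/(370/149) = 2 + 149/370 = 889/370
7 + 1/(889/370) = 7 + 370/889 = 6593/889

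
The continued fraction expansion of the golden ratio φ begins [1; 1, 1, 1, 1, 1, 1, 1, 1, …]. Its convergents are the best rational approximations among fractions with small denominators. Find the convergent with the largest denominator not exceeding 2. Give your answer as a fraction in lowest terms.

a_0 = 1: 1/1  (≤ bound)
a_1 = 1: 2/1  (≤ bound)
a_2 = 1: 3/2  (≤ bound)
a_3 = 1: 5/3  (> 2, stop)

3/2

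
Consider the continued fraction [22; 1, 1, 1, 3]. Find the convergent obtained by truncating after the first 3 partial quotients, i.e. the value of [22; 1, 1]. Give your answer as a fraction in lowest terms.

45/2

a_0 = 22: 22/1
a_1 = 1: 23/1
a_2 = 1: 45/2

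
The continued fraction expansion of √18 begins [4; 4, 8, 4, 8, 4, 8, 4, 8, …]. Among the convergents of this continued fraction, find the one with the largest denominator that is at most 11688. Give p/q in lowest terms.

19601/4620

List convergents until the denominator exceeds the bound:
a_0 = 4: 4/1  (≤ bound)
a_1 = 4: 17/4  (≤ bound)
a_2 = 8: 140/33  (≤ bound)
a_3 = 4: 577/136  (≤ bound)
a_4 = 8: 4756/1121  (≤ bound)
a_5 = 4: 19601/4620  (≤ bound)
a_6 = 8: 161564/38081  (> 11688, stop)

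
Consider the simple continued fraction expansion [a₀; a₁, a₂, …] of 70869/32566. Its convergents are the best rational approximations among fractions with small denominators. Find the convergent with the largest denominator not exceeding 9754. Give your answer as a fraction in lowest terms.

420/193

a_0 = 2: 2/1  (≤ bound)
a_1 = 5: 11/5  (≤ bound)
a_2 = 1: 13/6  (≤ bound)
a_3 = 2: 37/17  (≤ bound)
a_4 = 10: 383/176  (≤ bound)
a_5 = 1: 420/193  (≤ bound)
a_6 = 55: 23483/10791  (> 9754, stop)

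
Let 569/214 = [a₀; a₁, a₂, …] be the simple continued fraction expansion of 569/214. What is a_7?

2

569 = 2·214 + 141, so a_0 = 2
214 = 1·141 + 73, so a_1 = 1
141 = 1·73 + 68, so a_2 = 1
73 = 1·68 + 5, so a_3 = 1
68 = 13·5 + 3, so a_4 = 13
5 = 1·3 + 2, so a_5 = 1
3 = 1·2 + 1, so a_6 = 1
2 = 2·1 + 0, so a_7 = 2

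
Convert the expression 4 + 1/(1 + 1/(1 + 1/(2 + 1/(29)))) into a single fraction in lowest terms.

Start with 29.
2 + 1/(29/1) = 2 + 1/29 = 59/29
1 + 1/(59/29) = 1 + 29/59 = 88/59
1 + 1/(88/59) = 1 + 59/88 = 147/88
4 + 1/(147/88) = 4 + 88/147 = 676/147

676/147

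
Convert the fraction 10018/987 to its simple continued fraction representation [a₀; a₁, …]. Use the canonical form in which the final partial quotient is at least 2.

10018 = 10·987 + 148, so a_0 = 10
987 = 6·148 + 99, so a_1 = 6
148 = 1·99 + 49, so a_2 = 1
99 = 2·49 + 1, so a_3 = 2
49 = 49·1 + 0, so a_4 = 49

[10; 6, 1, 2, 49]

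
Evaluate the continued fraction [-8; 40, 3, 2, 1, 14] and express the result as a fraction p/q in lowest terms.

-47245/5924

Use the convergent recurrence hₖ = aₖ·hₖ₋₁ + hₖ₋₂ (and likewise for the denominators kₖ):
a_0 = -8: -8/1
a_1 = 40: -319/40
a_2 = 3: -965/121
a_3 = 2: -2249/282
a_4 = 1: -3214/403
a_5 = 14: -47245/5924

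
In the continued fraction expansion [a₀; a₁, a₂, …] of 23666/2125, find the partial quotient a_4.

23666 = 11·2125 + 291, so a_0 = 11
2125 = 7·291 + 88, so a_1 = 7
291 = 3·88 + 27, so a_2 = 3
88 = 3·27 + 7, so a_3 = 3
27 = 3·7 + 6, so a_4 = 3

3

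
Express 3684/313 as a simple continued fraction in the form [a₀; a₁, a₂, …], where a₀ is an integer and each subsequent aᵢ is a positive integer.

[11; 1, 3, 2, 1, 7, 3]

Repeatedly divide and take the remainder:
⌊3684/313⌋ = 11, remainder 241
⌊313/241⌋ = 1, remainder 72
⌊241/72⌋ = 3, remainder 25
⌊72/25⌋ = 2, remainder 22
⌊25/22⌋ = 1, remainder 3
⌊22/3⌋ = 7, remainder 1
⌊3/1⌋ = 3, remainder 0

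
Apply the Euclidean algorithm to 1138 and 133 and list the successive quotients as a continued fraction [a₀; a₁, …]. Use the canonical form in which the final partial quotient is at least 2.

[8; 1, 1, 3, 1, 14]

Apply division with remainder until the remainder is 0:
1138 ÷ 133 → quotient 8, remainder 74
133 ÷ 74 → quotient 1, remainder 59
74 ÷ 59 → quotient 1, remainder 15
59 ÷ 15 → quotient 3, remainder 14
15 ÷ 14 → quotient 1, remainder 1
14 ÷ 1 → quotient 14, remainder 0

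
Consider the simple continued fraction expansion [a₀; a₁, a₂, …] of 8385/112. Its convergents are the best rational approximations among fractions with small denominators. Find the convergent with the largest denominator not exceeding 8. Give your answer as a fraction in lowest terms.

524/7

a_0 = 74: 74/1  (≤ bound)
a_1 = 1: 75/1  (≤ bound)
a_2 = 6: 524/7  (≤ bound)
a_3 = 2: 1123/15  (> 8, stop)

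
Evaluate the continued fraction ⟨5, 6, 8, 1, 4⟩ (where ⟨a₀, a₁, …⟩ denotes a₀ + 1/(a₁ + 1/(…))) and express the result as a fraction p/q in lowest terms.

Start with 4.
1 + 1/(4/1) = 1 + 1/4 = 5/4
8 + 1/(5/4) = 8 + 4/5 = 44/5
6 + 1/(44/5) = 6 + 5/44 = 269/44
5 + 1/(269/44) = 5 + 44/269 = 1389/269

1389/269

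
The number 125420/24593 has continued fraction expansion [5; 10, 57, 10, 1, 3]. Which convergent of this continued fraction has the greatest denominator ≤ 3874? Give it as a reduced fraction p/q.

List convergents until the denominator exceeds the bound:
a_0 = 5: 5/1  (≤ bound)
a_1 = 10: 51/10  (≤ bound)
a_2 = 57: 2912/571  (≤ bound)
a_3 = 10: 29171/5720  (> 3874, stop)

2912/571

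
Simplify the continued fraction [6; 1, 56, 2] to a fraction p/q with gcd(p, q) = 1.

803/115

Build up convergents one term at a time:
a_0 = 6: 6/1
a_1 = 1: 7/1
a_2 = 56: 398/57
a_3 = 2: 803/115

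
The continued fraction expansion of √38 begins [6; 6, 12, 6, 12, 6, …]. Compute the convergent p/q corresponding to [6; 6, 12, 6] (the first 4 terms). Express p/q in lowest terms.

2737/444

Work from the innermost term outward:
Start with 6.
12 + 1/(6/1) = 12 + 1/6 = 73/6
6 + 1/(73/6) = 6 + 6/73 = 444/73
6 + 1/(444/73) = 6 + 73/444 = 2737/444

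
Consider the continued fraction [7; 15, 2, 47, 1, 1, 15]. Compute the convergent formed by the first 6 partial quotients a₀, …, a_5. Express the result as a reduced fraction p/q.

21017/2975

Starting at the tail and folding back:
Start with 1.
1 + 1/(1/1) = 1 + 1/1 = 2/1
47 + 1/(2/1) = 47 + 1/2 = 95/2
2 + 1/(95/2) = 2 + 2/95 = 192/95
15 + 1/(192/95) = 15 + 95/192 = 2975/192
7 + 1/(2975/192) = 7 + 192/2975 = 21017/2975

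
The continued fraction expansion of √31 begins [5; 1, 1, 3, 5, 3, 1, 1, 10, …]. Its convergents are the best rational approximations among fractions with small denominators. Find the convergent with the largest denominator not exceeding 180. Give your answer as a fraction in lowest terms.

List convergents until the denominator exceeds the bound:
a_0 = 5: 5/1  (≤ bound)
a_1 = 1: 6/1  (≤ bound)
a_2 = 1: 11/2  (≤ bound)
a_3 = 3: 39/7  (≤ bound)
a_4 = 5: 206/37  (≤ bound)
a_5 = 3: 657/118  (≤ bound)
a_6 = 1: 863/155  (≤ bound)
a_7 = 1: 1520/273  (> 180, stop)

863/155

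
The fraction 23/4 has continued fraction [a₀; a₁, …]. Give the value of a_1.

Repeatedly divide and take the remainder:
23 = 5·4 + 3, so a_0 = 5
4 = 1·3 + 1, so a_1 = 1

1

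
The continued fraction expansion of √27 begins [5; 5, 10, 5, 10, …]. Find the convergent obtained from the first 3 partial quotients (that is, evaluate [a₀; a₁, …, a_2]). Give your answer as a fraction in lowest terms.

a_0 = 5: 5/1
a_1 = 5: 26/5
a_2 = 10: 265/51

265/51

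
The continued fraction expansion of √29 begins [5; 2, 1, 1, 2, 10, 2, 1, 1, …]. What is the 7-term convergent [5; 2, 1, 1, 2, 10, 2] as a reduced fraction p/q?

1524/283

Start with 2.
10 + 1/(2/1) = 10 + 1/2 = 21/2
2 + 1/(21/2) = 2 + 2/21 = 44/21
1 + 1/(44/21) = 1 + 21/44 = 65/44
1 + 1/(65/44) = 1 + 44/65 = 109/65
2 + 1/(109/65) = 2 + 65/109 = 283/109
5 + 1/(283/109) = 5 + 109/283 = 1524/283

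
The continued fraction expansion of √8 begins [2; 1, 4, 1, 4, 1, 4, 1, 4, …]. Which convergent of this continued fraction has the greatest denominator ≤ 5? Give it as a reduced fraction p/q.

a_0 = 2: 2/1  (≤ bound)
a_1 = 1: 3/1  (≤ bound)
a_2 = 4: 14/5  (≤ bound)
a_3 = 1: 17/6  (> 5, stop)

14/5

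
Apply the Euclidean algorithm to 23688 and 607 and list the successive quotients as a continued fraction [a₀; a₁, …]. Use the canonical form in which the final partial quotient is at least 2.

[39; 40, 2, 7]

23688 = 39·607 + 15, so a_0 = 39
607 = 40·15 + 7, so a_1 = 40
15 = 2·7 + 1, so a_2 = 2
7 = 7·1 + 0, so a_3 = 7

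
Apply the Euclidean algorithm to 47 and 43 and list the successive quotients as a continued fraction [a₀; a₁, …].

47 ÷ 43 → quotient 1, remainder 4
43 ÷ 4 → quotient 10, remainder 3
4 ÷ 3 → quotient 1, remainder 1
3 ÷ 1 → quotient 3, remainder 0

[1; 10, 1, 3]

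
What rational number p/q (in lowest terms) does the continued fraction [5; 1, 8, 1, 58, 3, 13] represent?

a_0 = 5: 5/1
a_1 = 1: 6/1
a_2 = 8: 53/9
a_3 = 1: 59/10
a_4 = 58: 3475/589
a_5 = 3: 10484/1777
a_6 = 13: 139767/23690

139767/23690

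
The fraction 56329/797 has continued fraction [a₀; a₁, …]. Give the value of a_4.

4

Repeatedly divide and take the remainder:
⌊56329/797⌋ = 70, remainder 539
⌊797/539⌋ = 1, remainder 258
⌊539/258⌋ = 2, remainder 23
⌊258/23⌋ = 11, remainder 5
⌊23/5⌋ = 4, remainder 3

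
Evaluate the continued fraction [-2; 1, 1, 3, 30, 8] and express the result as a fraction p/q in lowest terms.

-2434/1703

a_0 = -2: -2/1
a_1 = 1: -1/1
a_2 = 1: -3/2
a_3 = 3: -10/7
a_4 = 30: -303/212
a_5 = 8: -2434/1703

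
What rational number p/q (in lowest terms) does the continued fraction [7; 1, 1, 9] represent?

143/19

Start with 9.
1 + 1/(9/1) = 1 + 1/9 = 10/9
1 + 1/(10/9) = 1 + 9/10 = 19/10
7 + 1/(19/10) = 7 + 10/19 = 143/19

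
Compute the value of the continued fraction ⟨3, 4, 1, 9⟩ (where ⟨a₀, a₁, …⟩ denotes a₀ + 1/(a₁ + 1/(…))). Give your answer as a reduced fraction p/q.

Starting at the tail and folding back:
Start with 9.
1 + 1/(9/1) = 1 + 1/9 = 10/9
4 + 1/(10/9) = 4 + 9/10 = 49/10
3 + 1/(49/10) = 3 + 10/49 = 157/49

157/49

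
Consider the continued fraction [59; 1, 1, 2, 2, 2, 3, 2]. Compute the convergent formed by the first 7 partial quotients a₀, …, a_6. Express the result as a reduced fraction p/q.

a_0 = 59: 59/1
a_1 = 1: 60/1
a_2 = 1: 119/2
a_3 = 2: 298/5
a_4 = 2: 715/12
a_5 = 2: 1728/29
a_6 = 3: 5899/99

5899/99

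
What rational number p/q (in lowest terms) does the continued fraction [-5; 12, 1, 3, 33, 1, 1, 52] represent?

-889738/180783

Start with 52.
1 + 1/(52/1) = 1 + 1/52 = 53/52
1 + 1/(53/52) = 1 + 52/53 = 105/53
33 + 1/(105/53) = 33 + 53/105 = 3518/105
3 + 1/(3518/105) = 3 + 105/3518 = 10659/3518
1 + 1/(10659/3518) = 1 + 3518/10659 = 14177/10659
12 + 1/(14177/10659) = 12 + 10659/14177 = 180783/14177
-5 + 1/(180783/14177) = -5 + 14177/180783 = -889738/180783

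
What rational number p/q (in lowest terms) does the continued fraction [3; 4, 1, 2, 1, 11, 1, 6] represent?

Start with 6.
1 + 1/(6/1) = 1 + 1/6 = 7/6
11 + 1/(7/6) = 11 + 6/7 = 83/7
1 + 1/(83/7) = 1 + 7/83 = 90/83
2 + 1/(90/83) = 2 + 83/90 = 263/90
1 + 1/(263/90) = 1 + 90/263 = 353/263
4 + 1/(353/263) = 4 + 263/353 = 1675/353
3 + 1/(1675/353) = 3 + 353/1675 = 5378/1675

5378/1675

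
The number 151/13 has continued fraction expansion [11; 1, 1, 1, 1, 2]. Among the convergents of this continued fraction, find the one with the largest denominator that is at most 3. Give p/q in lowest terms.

a_0 = 11: 11/1  (≤ bound)
a_1 = 1: 12/1  (≤ bound)
a_2 = 1: 23/2  (≤ bound)
a_3 = 1: 35/3  (≤ bound)
a_4 = 1: 58/5  (> 3, stop)

35/3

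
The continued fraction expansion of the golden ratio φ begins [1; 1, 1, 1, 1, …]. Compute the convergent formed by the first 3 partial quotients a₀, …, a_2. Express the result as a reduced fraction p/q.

Starting at the tail and folding back:
Start with 1.
1 + 1/(1/1) = 1 + 1/1 = 2/1
1 + 1/(2/1) = 1 + 1/2 = 3/2

3/2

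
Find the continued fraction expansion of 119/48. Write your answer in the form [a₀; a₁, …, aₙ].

⌊119/48⌋ = 2, remainder 23
⌊48/23⌋ = 2, remainder 2
⌊23/2⌋ = 11, remainder 1
⌊2/1⌋ = 2, remainder 0

[2; 2, 11, 2]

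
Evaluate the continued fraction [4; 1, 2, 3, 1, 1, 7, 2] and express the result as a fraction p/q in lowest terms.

1742/371

a_0 = 4: 4/1
a_1 = 1: 5/1
a_2 = 2: 14/3
a_3 = 3: 47/10
a_4 = 1: 61/13
a_5 = 1: 108/23
a_6 = 7: 817/174
a_7 = 2: 1742/371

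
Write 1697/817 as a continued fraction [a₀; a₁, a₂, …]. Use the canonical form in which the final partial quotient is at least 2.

[2; 12, 1, 30, 2]

1697 ÷ 817 → quotient 2, remainder 63
817 ÷ 63 → quotient 12, remainder 61
63 ÷ 61 → quotient 1, remainder 2
61 ÷ 2 → quotient 30, remainder 1
2 ÷ 1 → quotient 2, remainder 0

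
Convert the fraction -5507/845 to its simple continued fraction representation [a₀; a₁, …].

Run the Euclidean algorithm, recording each quotient:
-5507 = -7·845 + 408, so a_0 = -7
845 = 2·408 + 29, so a_1 = 2
408 = 14·29 + 2, so a_2 = 14
29 = 14·2 + 1, so a_3 = 14
2 = 2·1 + 0, so a_4 = 2

[-7; 2, 14, 14, 2]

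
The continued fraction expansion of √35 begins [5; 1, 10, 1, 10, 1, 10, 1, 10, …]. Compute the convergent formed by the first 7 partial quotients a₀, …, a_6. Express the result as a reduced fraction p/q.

Start with 10.
1 + 1/(10/1) = 1 + 1/10 = 11/10
10 + 1/(11/10) = 10 + 10/11 = 120/11
1 + 1/(120/11) = 1 + 11/120 = 131/120
10 + 1/(131/120) = 10 + 120/131 = 1430/131
1 + 1/(1430/131) = 1 + 131/1430 = 1561/1430
5 + 1/(1561/1430) = 5 + 1430/1561 = 9235/1561

9235/1561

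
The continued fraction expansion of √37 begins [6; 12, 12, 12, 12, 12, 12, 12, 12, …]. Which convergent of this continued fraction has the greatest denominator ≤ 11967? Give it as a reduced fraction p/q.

10657/1752

a_0 = 6: 6/1  (≤ bound)
a_1 = 12: 73/12  (≤ bound)
a_2 = 12: 882/145  (≤ bound)
a_3 = 12: 10657/1752  (≤ bound)
a_4 = 12: 128766/21169  (> 11967, stop)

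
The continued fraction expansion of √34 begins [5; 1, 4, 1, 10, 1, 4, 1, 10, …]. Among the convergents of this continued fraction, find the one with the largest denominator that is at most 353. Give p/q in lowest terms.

2035/349

a_0 = 5: 5/1  (≤ bound)
a_1 = 1: 6/1  (≤ bound)
a_2 = 4: 29/5  (≤ bound)
a_3 = 1: 35/6  (≤ bound)
a_4 = 10: 379/65  (≤ bound)
a_5 = 1: 414/71  (≤ bound)
a_6 = 4: 2035/349  (≤ bound)
a_7 = 1: 2449/420  (> 353, stop)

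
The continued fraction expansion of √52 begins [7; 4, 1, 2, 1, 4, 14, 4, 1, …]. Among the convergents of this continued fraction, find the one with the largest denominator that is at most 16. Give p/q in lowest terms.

101/14

a_0 = 7: 7/1  (≤ bound)
a_1 = 4: 29/4  (≤ bound)
a_2 = 1: 36/5  (≤ bound)
a_3 = 2: 101/14  (≤ bound)
a_4 = 1: 137/19  (> 16, stop)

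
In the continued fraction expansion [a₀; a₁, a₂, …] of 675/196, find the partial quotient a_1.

675 ÷ 196 → quotient 3, remainder 87
196 ÷ 87 → quotient 2, remainder 22

2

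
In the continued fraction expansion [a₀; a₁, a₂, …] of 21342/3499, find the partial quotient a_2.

Repeatedly divide and take the remainder:
21342 ÷ 3499 → quotient 6, remainder 348
3499 ÷ 348 → quotient 10, remainder 19
348 ÷ 19 → quotient 18, remainder 6

18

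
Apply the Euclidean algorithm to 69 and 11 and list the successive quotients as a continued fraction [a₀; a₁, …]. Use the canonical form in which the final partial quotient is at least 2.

[6; 3, 1, 2]

69 ÷ 11 → quotient 6, remainder 3
11 ÷ 3 → quotient 3, remainder 2
3 ÷ 2 → quotient 1, remainder 1
2 ÷ 1 → quotient 2, remainder 0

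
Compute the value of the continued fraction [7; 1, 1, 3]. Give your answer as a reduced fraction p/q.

53/7

Start with 3.
1 + 1/(3/1) = 1 + 1/3 = 4/3
1 + 1/(4/3) = 1 + 3/4 = 7/4
7 + 1/(7/4) = 7 + 4/7 = 53/7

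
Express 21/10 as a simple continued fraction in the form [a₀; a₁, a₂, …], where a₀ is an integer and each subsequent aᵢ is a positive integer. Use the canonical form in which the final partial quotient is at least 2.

21 ÷ 10 → quotient 2, remainder 1
10 ÷ 1 → quotient 10, remainder 0

[2; 10]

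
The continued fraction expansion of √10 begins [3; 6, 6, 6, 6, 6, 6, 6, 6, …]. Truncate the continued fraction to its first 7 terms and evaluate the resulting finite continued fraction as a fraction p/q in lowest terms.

168717/53353

Start with 6.
6 + 1/(6/1) = 6 + 1/6 = 37/6
6 + 1/(37/6) = 6 + 6/37 = 228/37
6 + 1/(228/37) = 6 + 37/228 = 1405/228
6 + 1/(1405/228) = 6 + 228/1405 = 8658/1405
6 + 1/(8658/1405) = 6 + 1405/8658 = 53353/8658
3 + 1/(53353/8658) = 3 + 8658/53353 = 168717/53353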